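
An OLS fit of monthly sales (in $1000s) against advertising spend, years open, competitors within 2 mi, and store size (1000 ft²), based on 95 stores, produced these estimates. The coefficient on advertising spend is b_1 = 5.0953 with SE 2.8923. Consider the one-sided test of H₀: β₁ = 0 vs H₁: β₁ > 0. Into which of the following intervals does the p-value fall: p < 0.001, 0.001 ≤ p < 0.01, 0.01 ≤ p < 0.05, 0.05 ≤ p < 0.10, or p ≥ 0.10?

0.01 ≤ p < 0.05

t = 5.0953 / 2.8923 = 1.762.
df = n − k − 1 = 95 − 4 − 1 = 90.
One-sided p = P(T_{90} > t) ≈ 0.0408.
So 0.01 ≤ p < 0.05.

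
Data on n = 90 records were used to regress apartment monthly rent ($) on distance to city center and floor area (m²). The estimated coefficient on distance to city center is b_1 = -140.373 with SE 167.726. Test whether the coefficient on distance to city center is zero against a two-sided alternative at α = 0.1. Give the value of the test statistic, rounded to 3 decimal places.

t = -0.837

H₀: β₁ = 0 vs H₁: β₁ ≠ 0.
t = (b_1 − β₁⁰)/SE = -140.373 / 167.726 = -0.837.
df = n − k − 1 = 90 − 2 − 1 = 87.
Two-sided p ≈ 0.4049, which is ≥ 0.1, so fail to reject H₀.
The data do not give significant evidence of an association between distance to city center and apartment monthly rent, after adjusting for the other predictors.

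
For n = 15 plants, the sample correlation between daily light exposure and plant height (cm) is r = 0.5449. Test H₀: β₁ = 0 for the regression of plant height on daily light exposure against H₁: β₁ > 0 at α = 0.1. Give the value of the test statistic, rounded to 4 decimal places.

t = 2.3431

t = r·√(n − 2)/√(1 − r²) = 0.5449·√13/√0.703084 = 2.3431.
df = n − 2 = 13.
One-sided p ≈ 0.0178, which is < 0.1, so reject H₀.
There is evidence of a linear association between daily light exposure and plant height.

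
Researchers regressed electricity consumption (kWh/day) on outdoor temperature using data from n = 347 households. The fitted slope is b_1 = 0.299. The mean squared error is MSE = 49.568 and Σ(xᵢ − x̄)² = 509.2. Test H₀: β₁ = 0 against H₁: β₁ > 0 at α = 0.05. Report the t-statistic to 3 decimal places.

t = 0.958

SE(b_1) = √(MSE/Sₓₓ) = √(49.568/509.2) = 0.312001.
t = 0.299 / 0.312001 = 0.958.
df = n − 2 = 345.
One-sided p ≈ 0.1693, which is ≥ 0.05, so fail to reject H₀.
The data do not give significant evidence that the true slope on outdoor temperature is positive.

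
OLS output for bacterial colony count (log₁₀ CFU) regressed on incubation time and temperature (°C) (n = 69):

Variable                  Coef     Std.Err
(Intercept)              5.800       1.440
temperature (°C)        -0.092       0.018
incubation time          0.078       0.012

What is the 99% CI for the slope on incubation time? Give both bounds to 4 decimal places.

(0.0462, 0.1098)

Read off: b = 0.078, SE = 0.012 for incubation time.
df = n − k − 1 = 69 − 2 − 1 = 66.
t* = t_{0.005, 66} = 2.652394.
Margin = t* × SE = 2.652394 × 0.012 = 0.031829.
CI: 0.078 ± 0.031829 → (0.0462, 0.1098).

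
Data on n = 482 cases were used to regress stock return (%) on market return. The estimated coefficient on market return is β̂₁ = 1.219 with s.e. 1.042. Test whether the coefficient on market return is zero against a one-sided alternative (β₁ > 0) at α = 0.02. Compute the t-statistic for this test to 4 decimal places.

H₀: β₁ = 0 vs H₁: β₁ > 0.
t = (β̂₁ − β₁⁰)/SE = 1.219 / 1.042 = 1.1699.
df = n − 2 = 482 − 2 = 480.
One-sided p ≈ 0.1213, which is ≥ 0.02, so fail to reject H₀.
The data do not give significant evidence that the true slope on market return is positive.

t = 1.1699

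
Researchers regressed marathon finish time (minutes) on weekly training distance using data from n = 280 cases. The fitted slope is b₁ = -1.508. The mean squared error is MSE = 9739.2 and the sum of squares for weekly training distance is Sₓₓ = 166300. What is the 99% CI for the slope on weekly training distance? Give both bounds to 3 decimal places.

(-2.136, -0.880)

SE(b₁) = √(MSE/Sₓₓ) = √(9739.2/166300) = 0.242.
df = n − 2 = 278.
t* = t_{0.005, 278} = 2.59363.
Margin = t* × SE = 2.59363 × 0.242 = 0.62766.
CI: -1.508 ± 0.62766 → (-2.136, -0.880).
With 99% confidence, each one-unit increase in weekly training distance is associated with a change of between -2.136 and -0.880 minutes in marathon finish time.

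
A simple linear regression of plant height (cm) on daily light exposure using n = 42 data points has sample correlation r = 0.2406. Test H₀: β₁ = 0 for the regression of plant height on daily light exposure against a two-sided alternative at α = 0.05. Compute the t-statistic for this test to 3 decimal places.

t = 1.568

t = r·√(n − 2)/√(1 − r²) = 0.2406·√40/√0.942112 = 1.568.
df = n − 2 = 40.
Two-sided p ≈ 0.1248, which is ≥ 0.05, so fail to reject H₀.
The data do not give significant evidence of a linear association between daily light exposure and plant height.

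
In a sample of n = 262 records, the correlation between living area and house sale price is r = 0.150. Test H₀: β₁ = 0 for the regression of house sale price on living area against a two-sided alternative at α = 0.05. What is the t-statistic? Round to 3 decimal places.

t = 2.446

t = r·√(n − 2)/√(1 − r²) = 0.150·√260/√0.9775 = 2.446.
df = n − 2 = 260.
Two-sided p ≈ 0.0151, which is < 0.05, so reject H₀.
There is evidence of a linear association between living area and house sale price.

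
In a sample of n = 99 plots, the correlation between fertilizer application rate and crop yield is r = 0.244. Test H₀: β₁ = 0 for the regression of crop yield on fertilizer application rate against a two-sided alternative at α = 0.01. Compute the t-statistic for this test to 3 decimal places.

t = r·√(n − 2)/√(1 − r²) = 0.244·√97/√0.940464 = 2.478.
df = n − 2 = 97.
Two-sided p ≈ 0.0149, which is ≥ 0.01, so fail to reject H₀.
The data do not give significant evidence of a linear association between fertilizer application rate and crop yield.

t = 2.478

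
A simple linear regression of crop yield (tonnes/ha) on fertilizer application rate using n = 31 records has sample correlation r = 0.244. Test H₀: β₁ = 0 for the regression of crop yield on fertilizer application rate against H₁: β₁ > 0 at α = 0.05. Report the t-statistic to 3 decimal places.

t = 1.355

t = r·√(n − 2)/√(1 − r²) = 0.244·√29/√0.940464 = 1.355.
df = n − 2 = 29.
One-sided p ≈ 0.0930, which is ≥ 0.05, so fail to reject H₀.
The data do not give significant evidence of a linear association between fertilizer application rate and crop yield.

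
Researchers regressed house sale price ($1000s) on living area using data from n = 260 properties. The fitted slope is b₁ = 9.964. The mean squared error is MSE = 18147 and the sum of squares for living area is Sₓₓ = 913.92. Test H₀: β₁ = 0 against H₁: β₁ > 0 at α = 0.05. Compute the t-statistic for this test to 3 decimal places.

SE(b₁) = √(MSE/Sₓₓ) = √(18147/913.92) = 4.45603.
t = 9.964 / 4.45603 = 2.236.
df = n − 2 = 258.
One-sided p ≈ 0.0131, which is < 0.05, so reject H₀.
There is evidence that the true slope on living area is positive.

t = 2.236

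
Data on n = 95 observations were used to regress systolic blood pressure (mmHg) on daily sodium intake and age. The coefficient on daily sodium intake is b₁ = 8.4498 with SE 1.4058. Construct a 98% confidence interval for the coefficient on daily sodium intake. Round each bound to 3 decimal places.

df = n − k − 1 = 95 − 2 − 1 = 92.
t* = t_{0.01, 92} = 2.367566.
Margin = t* × SE = 2.367566 × 1.4058 = 3.32832.
CI: 8.4498 ± 3.32832 → (5.121, 11.778).
With 98% confidence, each one-unit increase in daily sodium intake is associated with a change of between 5.121 and 11.778 mmHg in systolic blood pressure, holding the other predictors fixed.

(5.121, 11.778)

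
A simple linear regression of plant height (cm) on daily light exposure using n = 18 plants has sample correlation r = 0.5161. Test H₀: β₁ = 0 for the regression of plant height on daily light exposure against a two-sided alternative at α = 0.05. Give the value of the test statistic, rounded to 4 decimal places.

t = 2.4102

t = r·√(n − 2)/√(1 − r²) = 0.5161·√16/√0.733641 = 2.4102.
df = n − 2 = 16.
Two-sided p ≈ 0.0283, which is < 0.05, so reject H₀.
There is evidence of a linear association between daily light exposure and plant height.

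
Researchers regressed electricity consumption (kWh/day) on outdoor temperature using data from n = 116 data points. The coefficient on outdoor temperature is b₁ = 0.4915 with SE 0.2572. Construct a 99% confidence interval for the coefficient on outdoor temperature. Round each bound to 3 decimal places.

(-0.182, 1.165)

df = n − 2 = 116 − 2 = 114.
t* = t_{0.005, 114} = 2.619645.
Margin = t* × SE = 2.619645 × 0.2572 = 0.67377.
CI: 0.4915 ± 0.67377 → (-0.182, 1.165).
With 99% confidence, each one-unit increase in outdoor temperature is associated with a change of between -0.182 and 1.165 kWh/day in electricity consumption.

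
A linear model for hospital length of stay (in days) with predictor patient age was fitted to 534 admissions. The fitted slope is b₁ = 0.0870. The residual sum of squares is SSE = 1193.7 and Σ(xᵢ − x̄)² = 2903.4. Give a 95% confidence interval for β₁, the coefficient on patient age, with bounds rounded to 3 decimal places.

(0.032, 0.142)

MSE = SSE/(n − 2) = 1193.7/532 = 2.2438.
SE(b₁) = √(MSE/Sₓₓ) = √(2.2438/2903.4) = 0.0277996.
df = n − 2 = 532.
t* = t_{0.025, 532} = 1.964433.
Margin = t* × SE = 1.964433 × 0.0277996 = 0.05461.
CI: 0.0870 ± 0.05461 → (0.032, 0.142).
With 95% confidence, each one-unit increase in patient age is associated with a change of between 0.032 and 0.142 days in hospital length of stay.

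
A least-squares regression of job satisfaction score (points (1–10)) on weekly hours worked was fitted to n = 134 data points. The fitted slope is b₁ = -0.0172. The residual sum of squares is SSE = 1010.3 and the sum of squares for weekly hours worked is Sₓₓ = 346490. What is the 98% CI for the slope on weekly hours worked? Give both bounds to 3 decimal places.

(-0.028, -0.006)

MSE = SSE/(n − 2) = 1010.3/132 = 7.65379.
SE(b₁) = √(MSE/Sₓₓ) = √(7.65379/346490) = 0.00469995.
df = n − 2 = 132.
t* = t_{0.01, 132} = 2.35493.
Margin = t* × SE = 2.35493 × 0.00469995 = 0.01107.
CI: -0.0172 ± 0.01107 → (-0.028, -0.006).
With 98% confidence, each one-unit increase in weekly hours worked is associated with a change of between -0.028 and -0.006 points (1–10) in job satisfaction score.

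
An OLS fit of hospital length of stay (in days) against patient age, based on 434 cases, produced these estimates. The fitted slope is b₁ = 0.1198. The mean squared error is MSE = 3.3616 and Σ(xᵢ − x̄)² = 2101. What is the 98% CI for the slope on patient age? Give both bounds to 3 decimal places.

(0.026, 0.213)

SE(b₁) = √(MSE/Sₓₓ) = √(3.3616/2101) = 0.04.
df = n − 2 = 432.
t* = t_{0.01, 432} = 2.335011.
Margin = t* × SE = 2.335011 × 0.04 = 0.09340.
CI: 0.1198 ± 0.09340 → (0.026, 0.213).
With 98% confidence, each one-unit increase in patient age is associated with a change of between 0.026 and 0.213 days in hospital length of stay.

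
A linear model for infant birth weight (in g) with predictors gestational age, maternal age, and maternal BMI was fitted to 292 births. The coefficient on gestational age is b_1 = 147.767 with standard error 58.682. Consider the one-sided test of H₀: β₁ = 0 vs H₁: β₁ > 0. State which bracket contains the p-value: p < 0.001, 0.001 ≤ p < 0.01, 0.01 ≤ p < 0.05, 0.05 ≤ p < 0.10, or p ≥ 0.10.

0.001 ≤ p < 0.01

t = 147.767 / 58.682 = 2.518.
df = n − k − 1 = 292 − 3 − 1 = 288.
One-sided p = P(T_{288} > t) ≈ 0.0062.
So 0.001 ≤ p < 0.01.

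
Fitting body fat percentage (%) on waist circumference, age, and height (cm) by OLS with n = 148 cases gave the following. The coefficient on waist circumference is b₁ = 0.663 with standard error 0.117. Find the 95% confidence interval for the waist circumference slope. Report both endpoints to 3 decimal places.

(0.432, 0.894)

df = n − k − 1 = 148 − 3 − 1 = 144.
t* = t_{0.025, 144} = 1.976575.
Margin = t* × SE = 1.976575 × 0.117 = 0.23126.
CI: 0.663 ± 0.23126 → (0.432, 0.894).
With 95% confidence, each one-unit increase in waist circumference is associated with a change of between 0.432 and 0.894 % in body fat percentage, holding the other predictors fixed.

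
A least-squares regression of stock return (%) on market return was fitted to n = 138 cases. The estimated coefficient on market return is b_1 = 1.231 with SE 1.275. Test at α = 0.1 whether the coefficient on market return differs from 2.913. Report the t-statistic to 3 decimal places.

H₀: β₁ = 2.913 vs H₁: β₁ ≠ 2.913.
t = (b_1 − β₁⁰)/SE = (1.231 − 2.913) / 1.275 = -1.319.
df = n − 2 = 138 − 2 = 136.
Two-sided p ≈ 0.1893, which is ≥ 0.1, so fail to reject H₀.
The data are consistent with a true slope of 2.913 % per unit of market return.

t = -1.319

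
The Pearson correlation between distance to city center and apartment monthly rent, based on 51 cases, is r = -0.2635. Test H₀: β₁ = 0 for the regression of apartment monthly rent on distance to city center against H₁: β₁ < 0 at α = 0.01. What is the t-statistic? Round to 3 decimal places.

t = -1.912

t = r·√(n − 2)/√(1 − r²) = -0.2635·√49/√0.930568 = -1.912.
df = n − 2 = 49.
One-sided p ≈ 0.0309, which is ≥ 0.01, so fail to reject H₀.
The data do not give significant evidence of a linear association between distance to city center and apartment monthly rent.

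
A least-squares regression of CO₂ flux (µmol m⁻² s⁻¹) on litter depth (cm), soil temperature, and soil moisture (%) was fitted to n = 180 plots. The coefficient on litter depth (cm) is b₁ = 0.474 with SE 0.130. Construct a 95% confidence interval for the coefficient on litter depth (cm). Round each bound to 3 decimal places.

df = n − k − 1 = 180 − 3 − 1 = 176.
t* = t_{0.025, 176} = 1.973534.
Margin = t* × SE = 1.973534 × 0.130 = 0.25656.
CI: 0.474 ± 0.25656 → (0.217, 0.731).
With 95% confidence, each one-unit increase in litter depth (cm) is associated with a change of between 0.217 and 0.731 µmol m⁻² s⁻¹ in CO₂ flux, holding the other predictors fixed.

(0.217, 0.731)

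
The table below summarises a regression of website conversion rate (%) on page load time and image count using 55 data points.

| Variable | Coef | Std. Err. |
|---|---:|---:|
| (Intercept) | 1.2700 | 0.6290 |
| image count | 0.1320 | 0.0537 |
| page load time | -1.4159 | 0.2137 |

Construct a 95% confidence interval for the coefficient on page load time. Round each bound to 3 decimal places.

Read off: b = -1.4159, SE = 0.2137 for page load time.
df = n − k − 1 = 55 − 2 − 1 = 52.
t* = t_{0.025, 52} = 2.006647.
Margin = t* × SE = 2.006647 × 0.2137 = 0.42882.
CI: -1.4159 ± 0.42882 → (-1.845, -0.987).

(-1.845, -0.987)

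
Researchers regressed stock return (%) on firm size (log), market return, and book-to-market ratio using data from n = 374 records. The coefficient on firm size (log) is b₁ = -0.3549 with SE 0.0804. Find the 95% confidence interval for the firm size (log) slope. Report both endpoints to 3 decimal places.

df = n − k − 1 = 374 − 3 − 1 = 370.
t* = t_{0.025, 370} = 1.966396.
Margin = t* × SE = 1.966396 × 0.0804 = 0.15810.
CI: -0.3549 ± 0.15810 → (-0.513, -0.197).
With 95% confidence, each one-unit increase in firm size (log) is associated with a change of between -0.513 and -0.197 % in stock return, holding the other predictors fixed.

(-0.513, -0.197)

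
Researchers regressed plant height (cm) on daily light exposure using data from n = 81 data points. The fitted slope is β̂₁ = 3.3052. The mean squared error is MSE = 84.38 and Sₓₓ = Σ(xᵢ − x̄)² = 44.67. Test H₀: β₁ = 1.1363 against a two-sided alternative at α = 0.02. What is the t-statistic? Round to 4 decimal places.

SE(β̂₁) = √(MSE/Sₓₓ) = √(84.38/44.67) = 1.3744.
t = (3.3052 − 1.1363) / 1.3744 = 1.5781.
df = n − 2 = 79.
Two-sided p ≈ 0.1185, which is ≥ 0.02, so fail to reject H₀.
The data are consistent with a true slope of 1.1363 cm per unit of daily light exposure.

t = 1.5781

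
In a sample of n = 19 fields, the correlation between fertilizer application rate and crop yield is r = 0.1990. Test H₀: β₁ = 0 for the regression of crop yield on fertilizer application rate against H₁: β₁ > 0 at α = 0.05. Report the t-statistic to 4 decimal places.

t = r·√(n − 2)/√(1 − r²) = 0.1990·√17/√0.960399 = 0.8372.
df = n − 2 = 17.
One-sided p ≈ 0.2070, which is ≥ 0.05, so fail to reject H₀.
The data do not give significant evidence of a linear association between fertilizer application rate and crop yield.

t = 0.8372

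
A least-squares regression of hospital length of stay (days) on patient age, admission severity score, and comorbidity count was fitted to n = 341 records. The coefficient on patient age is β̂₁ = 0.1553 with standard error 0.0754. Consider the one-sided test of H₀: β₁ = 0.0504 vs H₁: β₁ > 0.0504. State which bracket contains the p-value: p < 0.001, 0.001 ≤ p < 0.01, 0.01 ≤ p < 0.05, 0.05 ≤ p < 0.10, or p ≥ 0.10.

t = (0.1553 − 0.0504) / 0.0754 = 1.391.
df = n − k − 1 = 341 − 3 − 1 = 337.
One-sided p = P(T_{337} > t) ≈ 0.0825.
So 0.05 ≤ p < 0.10.

0.05 ≤ p < 0.10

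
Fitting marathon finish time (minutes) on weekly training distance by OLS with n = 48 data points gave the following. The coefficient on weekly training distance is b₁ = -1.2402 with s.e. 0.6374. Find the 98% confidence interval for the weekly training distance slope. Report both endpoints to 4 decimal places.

(-2.7765, 0.2961)

df = n − 2 = 48 − 2 = 46.
t* = t_{0.01, 46} = 2.410188.
Margin = t* × SE = 2.410188 × 0.6374 = 1.536254.
CI: -1.2402 ± 1.536254 → (-2.7765, 0.2961).
With 98% confidence, each one-unit increase in weekly training distance is associated with a change of between -2.7765 and 0.2961 minutes in marathon finish time.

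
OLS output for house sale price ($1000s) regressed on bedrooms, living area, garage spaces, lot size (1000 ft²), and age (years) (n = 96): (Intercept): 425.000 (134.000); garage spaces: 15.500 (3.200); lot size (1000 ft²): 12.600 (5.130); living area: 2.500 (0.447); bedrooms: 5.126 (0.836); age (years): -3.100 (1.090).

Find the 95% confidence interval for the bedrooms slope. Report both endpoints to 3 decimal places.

Read off: b = 5.126, SE = 0.836 for bedrooms.
df = n − k − 1 = 96 − 5 − 1 = 90.
t* = t_{0.025, 90} = 1.986675.
Margin = t* × SE = 1.986675 × 0.836 = 1.66086.
CI: 5.126 ± 1.66086 → (3.465, 6.787).

(3.465, 6.787)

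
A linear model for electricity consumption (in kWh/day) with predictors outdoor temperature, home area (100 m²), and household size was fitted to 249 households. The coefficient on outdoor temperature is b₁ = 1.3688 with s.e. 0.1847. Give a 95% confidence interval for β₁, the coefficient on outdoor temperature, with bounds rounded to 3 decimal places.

(1.005, 1.733)

df = n − k − 1 = 249 − 3 − 1 = 245.
t* = t_{0.025, 245} = 1.969694.
Margin = t* × SE = 1.969694 × 0.1847 = 0.36380.
CI: 1.3688 ± 0.36380 → (1.005, 1.733).
With 95% confidence, each one-unit increase in outdoor temperature is associated with a change of between 1.005 and 1.733 kWh/day in electricity consumption, holding the other predictors fixed.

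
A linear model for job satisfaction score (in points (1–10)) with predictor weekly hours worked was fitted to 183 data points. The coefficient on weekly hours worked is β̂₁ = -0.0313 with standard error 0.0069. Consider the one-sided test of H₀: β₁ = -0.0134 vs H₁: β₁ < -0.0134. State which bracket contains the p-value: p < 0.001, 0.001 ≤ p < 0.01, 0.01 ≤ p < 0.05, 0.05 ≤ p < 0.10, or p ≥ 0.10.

0.001 ≤ p < 0.01

t = (-0.0313 − (-0.0134)) / 0.0069 = -2.594.
df = n − 2 = 183 − 2 = 181.
One-sided p = P(T_{181} < t) ≈ 0.0051.
So 0.001 ≤ p < 0.01.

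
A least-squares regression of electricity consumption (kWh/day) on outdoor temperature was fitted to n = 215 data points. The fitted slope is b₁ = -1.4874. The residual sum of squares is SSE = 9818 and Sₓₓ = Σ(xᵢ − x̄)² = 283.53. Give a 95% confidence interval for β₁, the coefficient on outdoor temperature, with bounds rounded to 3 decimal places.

MSE = SSE/(n − 2) = 9818/213 = 46.0939.
SE(b₁) = √(MSE/Sₓₓ) = √(46.0939/283.53) = 0.403202.
df = n − 2 = 213.
t* = t_{0.025, 213} = 1.971164.
Margin = t* × SE = 1.971164 × 0.403202 = 0.79478.
CI: -1.4874 ± 0.79478 → (-2.282, -0.693).
With 95% confidence, each one-unit increase in outdoor temperature is associated with a change of between -2.282 and -0.693 kWh/day in electricity consumption.

(-2.282, -0.693)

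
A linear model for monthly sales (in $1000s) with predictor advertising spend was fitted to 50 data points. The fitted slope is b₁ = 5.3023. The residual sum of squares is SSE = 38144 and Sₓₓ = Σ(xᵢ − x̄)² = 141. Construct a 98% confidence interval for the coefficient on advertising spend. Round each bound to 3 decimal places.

(-0.411, 11.016)

MSE = SSE/(n − 2) = 38144/48 = 794.667.
SE(b₁) = √(MSE/Sₓₓ) = √(794.667/141) = 2.37401.
df = n − 2 = 48.
t* = t_{0.01, 48} = 2.406581.
Margin = t* × SE = 2.406581 × 2.37401 = 5.71325.
CI: 5.3023 ± 5.71325 → (-0.411, 11.016).
With 98% confidence, each one-unit increase in advertising spend is associated with a change of between -0.411 and 11.016 $1000s in monthly sales.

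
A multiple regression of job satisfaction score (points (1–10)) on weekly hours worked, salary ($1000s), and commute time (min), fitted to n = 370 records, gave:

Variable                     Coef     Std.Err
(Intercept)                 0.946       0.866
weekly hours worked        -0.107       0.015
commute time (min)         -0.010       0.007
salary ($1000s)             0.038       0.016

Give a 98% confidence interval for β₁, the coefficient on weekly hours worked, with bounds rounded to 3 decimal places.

(-0.142, -0.072)

Read off: b = -0.107, SE = 0.015 for weekly hours worked.
df = n − k − 1 = 370 − 3 − 1 = 366.
t* = t_{0.01, 366} = 2.336579.
Margin = t* × SE = 2.336579 × 0.015 = 0.03505.
CI: -0.107 ± 0.03505 → (-0.142, -0.072).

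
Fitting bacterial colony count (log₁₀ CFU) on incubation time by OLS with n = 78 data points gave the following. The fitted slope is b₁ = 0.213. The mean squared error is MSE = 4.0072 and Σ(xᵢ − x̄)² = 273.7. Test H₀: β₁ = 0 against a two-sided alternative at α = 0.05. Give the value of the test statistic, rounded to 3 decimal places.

SE(b₁) = √(MSE/Sₓₓ) = √(4.0072/273.7) = 0.120999.
t = 0.213 / 0.120999 = 1.760.
df = n − 2 = 76.
Two-sided p ≈ 0.0824, which is ≥ 0.05, so fail to reject H₀.
The data do not give significant evidence of an association between incubation time and bacterial colony count.

t = 1.760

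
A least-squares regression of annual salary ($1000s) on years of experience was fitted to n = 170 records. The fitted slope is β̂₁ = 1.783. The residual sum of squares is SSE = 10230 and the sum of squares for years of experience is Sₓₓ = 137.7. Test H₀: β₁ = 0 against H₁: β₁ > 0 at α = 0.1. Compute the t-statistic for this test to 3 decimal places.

MSE = SSE/(n − 2) = 10230/168 = 60.8929.
SE(β̂₁) = √(MSE/Sₓₓ) = √(60.8929/137.7) = 0.664992.
t = 1.783 / 0.664992 = 2.681.
df = n − 2 = 168.
One-sided p ≈ 0.0040, which is < 0.1, so reject H₀.
There is evidence that the true slope on years of experience is positive.

t = 2.681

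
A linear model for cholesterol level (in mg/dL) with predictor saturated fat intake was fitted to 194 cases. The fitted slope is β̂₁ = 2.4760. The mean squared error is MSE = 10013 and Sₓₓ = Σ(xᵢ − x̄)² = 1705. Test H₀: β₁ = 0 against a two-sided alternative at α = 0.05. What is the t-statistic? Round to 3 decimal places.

SE(β̂₁) = √(MSE/Sₓₓ) = √(10013/1705) = 2.42337.
t = 2.4760 / 2.42337 = 1.022.
df = n − 2 = 192.
Two-sided p ≈ 0.3082, which is ≥ 0.05, so fail to reject H₀.
The data do not give significant evidence of an association between saturated fat intake and cholesterol level.

t = 1.022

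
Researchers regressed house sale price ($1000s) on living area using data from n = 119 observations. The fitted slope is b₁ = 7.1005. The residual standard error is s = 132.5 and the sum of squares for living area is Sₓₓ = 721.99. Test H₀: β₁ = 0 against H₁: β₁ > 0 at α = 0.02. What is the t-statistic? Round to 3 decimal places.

t = 1.440

SE(b₁) = s/√Sₓₓ = 132.5/√721.99 = 4.93117.
t = 7.1005 / 4.93117 = 1.440.
df = n − 2 = 117.
One-sided p ≈ 0.0763, which is ≥ 0.02, so fail to reject H₀.
The data do not give significant evidence that the true slope on living area is positive.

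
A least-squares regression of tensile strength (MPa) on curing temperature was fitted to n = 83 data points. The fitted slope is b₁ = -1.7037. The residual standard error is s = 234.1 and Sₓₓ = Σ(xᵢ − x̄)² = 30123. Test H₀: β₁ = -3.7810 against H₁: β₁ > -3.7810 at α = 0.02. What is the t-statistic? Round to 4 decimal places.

SE(b₁) = s/√Sₓₓ = 234.1/√30123 = 1.34881.
t = (-1.7037 − (-3.7810)) / 1.34881 = 1.5401.
df = n − 2 = 81.
One-sided p ≈ 0.0637, which is ≥ 0.02, so fail to reject H₀.
The data do not give significant evidence that the true slope on curing temperature exceeds -3.7810 MPa per unit.

t = 1.5401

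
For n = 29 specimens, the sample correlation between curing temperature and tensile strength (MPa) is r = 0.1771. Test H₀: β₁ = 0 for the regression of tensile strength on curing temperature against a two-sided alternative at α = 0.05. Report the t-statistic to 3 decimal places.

t = 0.935

t = r·√(n − 2)/√(1 − r²) = 0.1771·√27/√0.968636 = 0.935.
df = n − 2 = 27.
Two-sided p ≈ 0.3581, which is ≥ 0.05, so fail to reject H₀.
The data do not give significant evidence of a linear association between curing temperature and tensile strength.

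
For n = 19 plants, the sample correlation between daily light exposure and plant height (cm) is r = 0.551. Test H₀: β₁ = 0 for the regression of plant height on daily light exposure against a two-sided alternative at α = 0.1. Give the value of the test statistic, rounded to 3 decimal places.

t = 2.722

t = r·√(n − 2)/√(1 − r²) = 0.551·√17/√0.696399 = 2.722.
df = n − 2 = 17.
Two-sided p ≈ 0.0145, which is < 0.1, so reject H₀.
There is evidence of a linear association between daily light exposure and plant height.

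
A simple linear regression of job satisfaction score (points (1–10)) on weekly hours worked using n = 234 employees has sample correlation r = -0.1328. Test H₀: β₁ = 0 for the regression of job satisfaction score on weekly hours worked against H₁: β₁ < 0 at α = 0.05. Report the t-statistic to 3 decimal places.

t = -2.041

t = r·√(n − 2)/√(1 − r²) = -0.1328·√232/√0.982364 = -2.041.
df = n − 2 = 232.
One-sided p ≈ 0.0212, which is < 0.05, so reject H₀.
There is evidence of a linear association between weekly hours worked and job satisfaction score.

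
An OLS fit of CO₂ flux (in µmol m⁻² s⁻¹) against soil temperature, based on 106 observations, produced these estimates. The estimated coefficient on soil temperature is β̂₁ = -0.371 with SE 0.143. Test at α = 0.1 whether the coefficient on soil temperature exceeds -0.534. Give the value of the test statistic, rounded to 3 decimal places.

H₀: β₁ = -0.534 vs H₁: β₁ > -0.534.
t = (β̂₁ − β₁⁰)/SE = (-0.371 − (-0.534)) / 0.143 = 1.140.
df = n − 2 = 106 − 2 = 104.
One-sided p ≈ 0.1285, which is ≥ 0.1, so fail to reject H₀.
The data do not give significant evidence that the true slope on soil temperature exceeds -0.534 µmol m⁻² s⁻¹ per unit.

t = 1.140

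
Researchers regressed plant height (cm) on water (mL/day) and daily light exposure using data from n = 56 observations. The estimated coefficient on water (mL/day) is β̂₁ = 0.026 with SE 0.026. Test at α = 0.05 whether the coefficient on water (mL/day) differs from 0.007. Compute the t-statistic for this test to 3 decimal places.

t = 0.731

H₀: β₁ = 0.007 vs H₁: β₁ ≠ 0.007.
t = (β̂₁ − β₁⁰)/SE = (0.026 − 0.007) / 0.026 = 0.731.
df = n − k − 1 = 56 − 2 − 1 = 53.
Two-sided p ≈ 0.4681, which is ≥ 0.05, so fail to reject H₀.
The data are consistent with a true slope of 0.007 cm per unit of water (mL/day), holding the other predictors fixed.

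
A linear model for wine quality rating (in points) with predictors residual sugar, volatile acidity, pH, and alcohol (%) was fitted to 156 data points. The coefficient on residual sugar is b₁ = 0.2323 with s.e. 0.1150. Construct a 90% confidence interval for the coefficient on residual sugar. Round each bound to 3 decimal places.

df = n − k − 1 = 156 − 4 − 1 = 151.
t* = t_{0.05, 151} = 1.655007.
Margin = t* × SE = 1.655007 × 0.1150 = 0.19033.
CI: 0.2323 ± 0.19033 → (0.042, 0.423).
With 90% confidence, each one-unit increase in residual sugar is associated with a change of between 0.042 and 0.423 points in wine quality rating, holding the other predictors fixed.

(0.042, 0.423)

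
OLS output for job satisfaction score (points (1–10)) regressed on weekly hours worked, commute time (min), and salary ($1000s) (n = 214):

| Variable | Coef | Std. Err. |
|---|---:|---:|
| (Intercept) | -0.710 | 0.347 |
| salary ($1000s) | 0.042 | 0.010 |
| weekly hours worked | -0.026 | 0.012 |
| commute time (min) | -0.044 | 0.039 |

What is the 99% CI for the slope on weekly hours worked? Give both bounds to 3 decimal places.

Read off: b = -0.026, SE = 0.012 for weekly hours worked.
df = n − k − 1 = 214 − 3 − 1 = 210.
t* = t_{0.005, 210} = 2.599443.
Margin = t* × SE = 2.599443 × 0.012 = 0.03119.
CI: -0.026 ± 0.03119 → (-0.057, 0.005).

(-0.057, 0.005)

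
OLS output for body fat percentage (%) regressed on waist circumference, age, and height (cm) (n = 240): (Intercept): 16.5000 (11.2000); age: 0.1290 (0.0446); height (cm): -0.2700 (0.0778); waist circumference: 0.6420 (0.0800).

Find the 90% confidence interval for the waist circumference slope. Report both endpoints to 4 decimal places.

Read off: b = 0.6420, SE = 0.0800 for waist circumference.
df = n − k − 1 = 240 − 3 − 1 = 236.
t* = t_{0.05, 236} = 1.651336.
Margin = t* × SE = 1.651336 × 0.0800 = 0.132107.
CI: 0.6420 ± 0.132107 → (0.5099, 0.7741).

(0.5099, 0.7741)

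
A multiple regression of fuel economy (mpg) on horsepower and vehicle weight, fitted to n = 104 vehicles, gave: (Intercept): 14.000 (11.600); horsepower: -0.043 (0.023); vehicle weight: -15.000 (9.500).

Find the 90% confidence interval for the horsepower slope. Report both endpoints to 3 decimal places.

Read off: b = -0.043, SE = 0.023 for horsepower.
df = n − k − 1 = 104 − 2 − 1 = 101.
t* = t_{0.05, 101} = 1.660081.
Margin = t* × SE = 1.660081 × 0.023 = 0.03818.
CI: -0.043 ± 0.03818 → (-0.081, -0.005).

(-0.081, -0.005)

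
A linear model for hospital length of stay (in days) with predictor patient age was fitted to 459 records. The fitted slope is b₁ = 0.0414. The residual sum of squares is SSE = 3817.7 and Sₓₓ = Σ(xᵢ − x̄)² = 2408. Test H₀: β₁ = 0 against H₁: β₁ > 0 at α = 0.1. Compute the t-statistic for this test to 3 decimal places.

MSE = SSE/(n − 2) = 3817.7/457 = 8.35383.
SE(b₁) = √(MSE/Sₓₓ) = √(8.35383/2408) = 0.0588999.
t = 0.0414 / 0.0588999 = 0.703.
df = n − 2 = 457.
One-sided p ≈ 0.2412, which is ≥ 0.1, so fail to reject H₀.
The data do not give significant evidence that the true slope on patient age is positive.

t = 0.703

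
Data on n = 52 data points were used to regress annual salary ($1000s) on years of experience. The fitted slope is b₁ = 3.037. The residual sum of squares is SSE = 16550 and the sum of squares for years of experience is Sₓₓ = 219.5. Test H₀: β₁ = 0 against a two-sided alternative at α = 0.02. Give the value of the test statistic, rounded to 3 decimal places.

MSE = SSE/(n − 2) = 16550/50 = 331.
SE(b₁) = √(MSE/Sₓₓ) = √(331/219.5) = 1.228.
t = 3.037 / 1.228 = 2.473.
df = n − 2 = 50.
Two-sided p ≈ 0.0168, which is < 0.02, so reject H₀.
There is evidence that years of experience is associated with annual salary.

t = 2.473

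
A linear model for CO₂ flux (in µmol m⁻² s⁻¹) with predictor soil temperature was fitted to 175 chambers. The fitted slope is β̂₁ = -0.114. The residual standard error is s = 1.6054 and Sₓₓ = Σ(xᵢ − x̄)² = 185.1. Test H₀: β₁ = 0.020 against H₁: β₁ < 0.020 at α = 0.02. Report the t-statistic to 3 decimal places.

SE(β̂₁) = s/√Sₓₓ = 1.6054/√185.1 = 0.117999.
t = (-0.114 − 0.020) / 0.117999 = -1.136.
df = n − 2 = 173.
One-sided p ≈ 0.1288, which is ≥ 0.02, so fail to reject H₀.
The data do not give significant evidence that the true slope on soil temperature is below 0.020 µmol m⁻² s⁻¹ per unit.

t = -1.136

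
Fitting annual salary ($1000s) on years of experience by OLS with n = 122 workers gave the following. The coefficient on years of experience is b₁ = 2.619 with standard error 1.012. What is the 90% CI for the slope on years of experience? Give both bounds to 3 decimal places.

(0.941, 4.297)

df = n − 2 = 122 − 2 = 120.
t* = t_{0.05, 120} = 1.657651.
Margin = t* × SE = 1.657651 × 1.012 = 1.67754.
CI: 2.619 ± 1.67754 → (0.941, 4.297).
With 90% confidence, each one-unit increase in years of experience is associated with a change of between 0.941 and 4.297 $1000s in annual salary.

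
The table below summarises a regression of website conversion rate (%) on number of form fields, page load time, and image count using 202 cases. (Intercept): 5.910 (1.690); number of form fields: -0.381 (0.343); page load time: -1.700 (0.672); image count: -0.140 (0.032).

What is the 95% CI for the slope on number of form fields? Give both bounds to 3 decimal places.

(-1.057, 0.295)

Read off: b = -0.381, SE = 0.343 for number of form fields.
df = n − k − 1 = 202 − 3 − 1 = 198.
t* = t_{0.025, 198} = 1.972017.
Margin = t* × SE = 1.972017 × 0.343 = 0.67640.
CI: -0.381 ± 0.67640 → (-1.057, 0.295).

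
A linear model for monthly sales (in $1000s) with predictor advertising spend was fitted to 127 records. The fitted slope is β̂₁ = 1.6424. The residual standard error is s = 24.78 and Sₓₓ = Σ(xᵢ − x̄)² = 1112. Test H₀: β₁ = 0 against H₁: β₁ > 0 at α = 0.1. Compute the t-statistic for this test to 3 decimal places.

t = 2.210

SE(β̂₁) = s/√Sₓₓ = 24.78/√1112 = 0.743103.
t = 1.6424 / 0.743103 = 2.210.
df = n − 2 = 125.
One-sided p ≈ 0.0145, which is < 0.1, so reject H₀.
There is evidence that the true slope on advertising spend is positive.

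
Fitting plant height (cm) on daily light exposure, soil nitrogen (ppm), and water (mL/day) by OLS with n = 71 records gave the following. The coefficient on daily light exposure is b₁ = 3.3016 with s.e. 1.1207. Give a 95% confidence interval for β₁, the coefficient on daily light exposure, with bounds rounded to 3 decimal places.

df = n − k − 1 = 71 − 3 − 1 = 67.
t* = t_{0.025, 67} = 1.996008.
Margin = t* × SE = 1.996008 × 1.1207 = 2.23693.
CI: 3.3016 ± 2.23693 → (1.065, 5.539).
With 95% confidence, each one-unit increase in daily light exposure is associated with a change of between 1.065 and 5.539 cm in plant height, holding the other predictors fixed.

(1.065, 5.539)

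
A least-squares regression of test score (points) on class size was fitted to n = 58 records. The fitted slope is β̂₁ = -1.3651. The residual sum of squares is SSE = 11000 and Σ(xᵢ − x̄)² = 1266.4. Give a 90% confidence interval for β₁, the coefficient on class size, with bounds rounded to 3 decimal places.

(-2.024, -0.706)

MSE = SSE/(n − 2) = 11000/56 = 196.429.
SE(β̂₁) = √(MSE/Sₓₓ) = √(196.429/1266.4) = 0.393837.
df = n − 2 = 56.
t* = t_{0.05, 56} = 1.672522.
Margin = t* × SE = 1.672522 × 0.393837 = 0.65870.
CI: -1.3651 ± 0.65870 → (-2.024, -0.706).
With 90% confidence, each one-unit increase in class size is associated with a change of between -2.024 and -0.706 points in test score.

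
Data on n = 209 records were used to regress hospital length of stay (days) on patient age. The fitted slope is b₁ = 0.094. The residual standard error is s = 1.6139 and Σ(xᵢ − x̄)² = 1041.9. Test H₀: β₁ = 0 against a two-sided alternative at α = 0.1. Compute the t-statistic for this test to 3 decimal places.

t = 1.880

SE(b₁) = s/√Sₓₓ = 1.6139/√1041.9 = 0.0499993.
t = 0.094 / 0.0499993 = 1.880.
df = n − 2 = 207.
Two-sided p ≈ 0.0615, which is < 0.1, so reject H₀.
There is evidence that patient age is associated with hospital length of stay.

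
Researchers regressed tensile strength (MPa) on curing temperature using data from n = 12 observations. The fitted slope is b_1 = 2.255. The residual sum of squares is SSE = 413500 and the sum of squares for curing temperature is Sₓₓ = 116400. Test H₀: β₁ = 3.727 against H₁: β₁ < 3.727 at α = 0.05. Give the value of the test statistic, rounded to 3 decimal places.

t = -2.470

MSE = SSE/(n − 2) = 413500/10 = 41350.
SE(b_1) = √(MSE/Sₓₓ) = √(41350/116400) = 0.596021.
t = (2.255 − 3.727) / 0.596021 = -2.470.
df = n − 2 = 10.
One-sided p ≈ 0.0166, which is < 0.05, so reject H₀.
There is evidence that the true slope on curing temperature is below 3.727 MPa per unit.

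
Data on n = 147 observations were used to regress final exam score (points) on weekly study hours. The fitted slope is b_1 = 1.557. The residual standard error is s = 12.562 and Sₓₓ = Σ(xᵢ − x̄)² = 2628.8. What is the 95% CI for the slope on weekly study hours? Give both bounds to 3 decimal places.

SE(b_1) = s/√Sₓₓ = 12.562/√2628.8 = 0.245008.
df = n − 2 = 145.
t* = t_{0.025, 145} = 1.97646.
Margin = t* × SE = 1.97646 × 0.245008 = 0.48425.
CI: 1.557 ± 0.48425 → (1.073, 2.041).
With 95% confidence, each one-unit increase in weekly study hours is associated with a change of between 1.073 and 2.041 points in final exam score.

(1.073, 2.041)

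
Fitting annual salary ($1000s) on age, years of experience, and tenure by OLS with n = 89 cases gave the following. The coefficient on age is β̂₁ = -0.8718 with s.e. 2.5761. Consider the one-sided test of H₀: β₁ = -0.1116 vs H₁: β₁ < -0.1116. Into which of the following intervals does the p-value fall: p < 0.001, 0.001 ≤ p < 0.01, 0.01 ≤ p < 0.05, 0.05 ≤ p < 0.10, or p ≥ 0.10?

t = (-0.8718 − (-0.1116)) / 2.5761 = -0.295.
df = n − k − 1 = 89 − 3 − 1 = 85.
One-sided p = P(T_{85} < t) ≈ 0.3843.
So p ≥ 0.10.

p ≥ 0.10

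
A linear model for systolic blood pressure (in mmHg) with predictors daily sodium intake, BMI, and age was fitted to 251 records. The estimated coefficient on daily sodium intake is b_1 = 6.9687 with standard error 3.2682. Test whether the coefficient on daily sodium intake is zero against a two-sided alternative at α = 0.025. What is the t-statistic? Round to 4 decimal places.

t = 2.1323

H₀: β₁ = 0 vs H₁: β₁ ≠ 0.
t = (b_1 − β₁⁰)/SE = 6.9687 / 3.2682 = 2.1323.
df = n − k − 1 = 251 − 3 − 1 = 247.
Two-sided p ≈ 0.0340, which is ≥ 0.025, so fail to reject H₀.
The data do not give significant evidence of an association between daily sodium intake and systolic blood pressure, after adjusting for the other predictors.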